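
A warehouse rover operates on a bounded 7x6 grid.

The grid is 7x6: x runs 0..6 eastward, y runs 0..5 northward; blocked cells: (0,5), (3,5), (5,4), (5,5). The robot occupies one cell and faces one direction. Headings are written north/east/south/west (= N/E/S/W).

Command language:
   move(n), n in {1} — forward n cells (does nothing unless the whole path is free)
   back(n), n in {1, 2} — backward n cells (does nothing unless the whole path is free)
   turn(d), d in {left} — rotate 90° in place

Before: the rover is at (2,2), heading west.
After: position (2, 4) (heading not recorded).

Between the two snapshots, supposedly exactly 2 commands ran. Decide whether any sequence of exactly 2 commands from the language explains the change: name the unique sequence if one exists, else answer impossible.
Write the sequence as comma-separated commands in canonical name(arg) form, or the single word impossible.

turn(left), back(2)

key: running back(2) before turn(left) would end elsewhere — order is forced
start: at (2,2), heading west
t=1 turn(left) ⇒ at (2,2), heading south
t=2 back(2) ⇒ at (2,4), heading south
no other 2-command option fits: unique.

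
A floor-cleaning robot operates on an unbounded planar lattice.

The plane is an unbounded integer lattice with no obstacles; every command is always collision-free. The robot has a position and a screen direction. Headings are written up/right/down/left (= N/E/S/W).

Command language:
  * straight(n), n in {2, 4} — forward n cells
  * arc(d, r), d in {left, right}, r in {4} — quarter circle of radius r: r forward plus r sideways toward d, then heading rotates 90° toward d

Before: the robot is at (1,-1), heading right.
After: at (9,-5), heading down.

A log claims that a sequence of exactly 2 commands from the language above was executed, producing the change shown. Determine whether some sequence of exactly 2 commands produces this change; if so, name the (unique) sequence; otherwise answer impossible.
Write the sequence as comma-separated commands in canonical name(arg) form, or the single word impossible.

straight(4), arc(right, 4)

key: position moved to (9,-5) AND the heading swung to S — translation plus rotation needed
start: at (1,-1), heading right
t=1 straight(4) ⇒ at (5,-1), heading right
t=2 arc(right, 4) ⇒ at (9,-5), heading down
uniquely the one of 16 2-step routes that fits.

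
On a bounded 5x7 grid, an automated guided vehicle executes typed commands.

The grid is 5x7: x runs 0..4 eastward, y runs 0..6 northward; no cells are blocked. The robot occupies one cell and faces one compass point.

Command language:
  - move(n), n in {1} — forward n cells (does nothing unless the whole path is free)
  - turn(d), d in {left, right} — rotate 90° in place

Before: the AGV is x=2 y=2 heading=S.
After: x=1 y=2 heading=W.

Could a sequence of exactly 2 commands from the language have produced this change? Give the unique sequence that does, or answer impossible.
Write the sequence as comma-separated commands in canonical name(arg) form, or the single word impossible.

key: order matters: swapping turn(right) and move(1) lands elsewhere
start: x=2 y=2 heading=S
t=1 turn(right) ⇒ x=2 y=2 heading=W
t=2 move(1) ⇒ x=1 y=2 heading=W
no rival 2-sequence matches.

turn(right), move(1)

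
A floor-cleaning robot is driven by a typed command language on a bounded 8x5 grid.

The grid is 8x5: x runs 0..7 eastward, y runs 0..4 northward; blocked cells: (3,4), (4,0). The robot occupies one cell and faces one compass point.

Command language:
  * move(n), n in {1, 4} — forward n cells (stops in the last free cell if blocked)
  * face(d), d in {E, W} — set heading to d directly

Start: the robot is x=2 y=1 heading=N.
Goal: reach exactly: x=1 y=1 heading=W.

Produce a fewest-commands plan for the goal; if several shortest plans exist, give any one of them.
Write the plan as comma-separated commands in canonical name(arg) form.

initial: x=2 y=1 heading=N
step 1 (face(W)): x=2 y=1 heading=W
step 2 (move(1)): x=1 y=1 heading=W
nothing shorter than 2 reaches the goal.

face(W), move(1)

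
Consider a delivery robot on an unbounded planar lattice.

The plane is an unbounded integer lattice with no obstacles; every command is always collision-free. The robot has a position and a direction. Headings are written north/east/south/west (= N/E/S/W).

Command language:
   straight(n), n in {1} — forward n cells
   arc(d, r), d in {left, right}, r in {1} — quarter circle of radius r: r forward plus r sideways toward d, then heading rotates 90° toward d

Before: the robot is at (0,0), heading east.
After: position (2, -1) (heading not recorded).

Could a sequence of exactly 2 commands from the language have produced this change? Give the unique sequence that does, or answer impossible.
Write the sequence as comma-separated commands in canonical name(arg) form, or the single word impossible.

straight(1), arc(right, 1)

key: running arc(right, 1) before straight(1) would end elsewhere — order is forced
t0: at (0,0), heading east
t=1 straight(1) ⇒ at (1,0), heading east
t=2 arc(right, 1) ⇒ at (2,-1), heading south
all 9 alternatives checked — unique.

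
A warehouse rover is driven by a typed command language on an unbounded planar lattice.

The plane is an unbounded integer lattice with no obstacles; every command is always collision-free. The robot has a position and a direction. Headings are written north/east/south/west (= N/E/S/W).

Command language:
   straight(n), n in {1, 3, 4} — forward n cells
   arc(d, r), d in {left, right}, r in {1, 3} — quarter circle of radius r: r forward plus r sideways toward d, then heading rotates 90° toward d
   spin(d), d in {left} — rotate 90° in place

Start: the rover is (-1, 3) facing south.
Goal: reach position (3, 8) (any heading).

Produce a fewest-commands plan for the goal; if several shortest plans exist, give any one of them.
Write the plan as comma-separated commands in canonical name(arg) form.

initial: (-1, 3) facing south
1. arc(left, 1) → (0, 2) facing east
2. arc(left, 3) → (3, 5) facing north
3. straight(3) → (3, 8) facing north
nothing shorter than 3 reaches the goal.

arc(left, 1), arc(left, 3), straight(3)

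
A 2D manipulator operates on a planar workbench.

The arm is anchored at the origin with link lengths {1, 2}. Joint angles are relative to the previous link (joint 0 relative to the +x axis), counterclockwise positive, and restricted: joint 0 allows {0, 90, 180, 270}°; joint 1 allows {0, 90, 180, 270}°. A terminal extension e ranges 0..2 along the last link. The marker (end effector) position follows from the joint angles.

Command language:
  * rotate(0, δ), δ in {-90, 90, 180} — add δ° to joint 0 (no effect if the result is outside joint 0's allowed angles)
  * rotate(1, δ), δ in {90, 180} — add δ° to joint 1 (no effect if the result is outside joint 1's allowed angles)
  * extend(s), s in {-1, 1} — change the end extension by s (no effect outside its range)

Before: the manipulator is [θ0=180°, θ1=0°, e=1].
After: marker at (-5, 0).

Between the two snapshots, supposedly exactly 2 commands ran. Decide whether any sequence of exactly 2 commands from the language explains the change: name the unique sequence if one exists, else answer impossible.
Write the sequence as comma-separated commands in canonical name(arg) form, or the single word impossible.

from: [θ0=180°, θ1=0°, e=1]
1. extend(1) → [θ0=180°, θ1=0°, e=2]
2. extend(1) → [θ0=180°, θ1=0°, e=2]
no rival 2-sequence matches.

extend(1), extend(1)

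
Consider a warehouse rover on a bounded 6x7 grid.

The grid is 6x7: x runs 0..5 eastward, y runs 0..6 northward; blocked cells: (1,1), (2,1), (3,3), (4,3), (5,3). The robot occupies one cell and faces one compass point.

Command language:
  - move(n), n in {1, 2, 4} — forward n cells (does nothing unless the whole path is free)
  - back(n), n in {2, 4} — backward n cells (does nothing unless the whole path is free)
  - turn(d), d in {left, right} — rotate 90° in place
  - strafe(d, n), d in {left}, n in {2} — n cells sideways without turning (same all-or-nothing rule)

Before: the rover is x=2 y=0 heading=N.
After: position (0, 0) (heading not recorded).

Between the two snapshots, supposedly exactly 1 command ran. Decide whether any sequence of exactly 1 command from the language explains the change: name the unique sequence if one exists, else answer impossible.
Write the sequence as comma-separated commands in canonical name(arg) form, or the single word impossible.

start: x=2 y=0 heading=N
t=1 strafe(left, 2) ⇒ x=0 y=0 heading=N
uniquely the one of 8 1-step routes that fits.

strafe(left, 2)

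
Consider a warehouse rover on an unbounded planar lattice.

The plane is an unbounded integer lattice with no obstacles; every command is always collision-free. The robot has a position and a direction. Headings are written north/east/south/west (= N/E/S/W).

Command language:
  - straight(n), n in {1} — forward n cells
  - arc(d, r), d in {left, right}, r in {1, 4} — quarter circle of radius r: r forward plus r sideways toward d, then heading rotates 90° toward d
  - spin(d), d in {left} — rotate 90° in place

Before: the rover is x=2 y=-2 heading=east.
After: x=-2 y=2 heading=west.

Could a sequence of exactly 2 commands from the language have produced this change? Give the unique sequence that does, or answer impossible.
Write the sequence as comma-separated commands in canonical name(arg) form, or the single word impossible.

key: order matters: swapping spin(left) and arc(left, 4) lands elsewhere
start: x=2 y=-2 heading=east
step 1 (spin(left)): x=2 y=-2 heading=north
step 2 (arc(left, 4)): x=-2 y=2 heading=west
no rival 2-sequence matches.

spin(left), arc(left, 4)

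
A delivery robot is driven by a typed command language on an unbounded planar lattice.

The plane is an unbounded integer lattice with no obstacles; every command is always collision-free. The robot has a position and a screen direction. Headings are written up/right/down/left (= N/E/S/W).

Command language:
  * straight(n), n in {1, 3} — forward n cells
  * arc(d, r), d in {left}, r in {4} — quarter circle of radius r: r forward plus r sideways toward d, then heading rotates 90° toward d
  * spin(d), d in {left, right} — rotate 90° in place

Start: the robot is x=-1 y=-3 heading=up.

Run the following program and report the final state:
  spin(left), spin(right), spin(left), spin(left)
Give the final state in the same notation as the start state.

from: x=-1 y=-3 heading=up
1. spin(left) → x=-1 y=-3 heading=left
2. spin(right) → x=-1 y=-3 heading=up
3. spin(left) → x=-1 y=-3 heading=left
4. spin(left) → x=-1 y=-3 heading=down

x=-1 y=-3 heading=down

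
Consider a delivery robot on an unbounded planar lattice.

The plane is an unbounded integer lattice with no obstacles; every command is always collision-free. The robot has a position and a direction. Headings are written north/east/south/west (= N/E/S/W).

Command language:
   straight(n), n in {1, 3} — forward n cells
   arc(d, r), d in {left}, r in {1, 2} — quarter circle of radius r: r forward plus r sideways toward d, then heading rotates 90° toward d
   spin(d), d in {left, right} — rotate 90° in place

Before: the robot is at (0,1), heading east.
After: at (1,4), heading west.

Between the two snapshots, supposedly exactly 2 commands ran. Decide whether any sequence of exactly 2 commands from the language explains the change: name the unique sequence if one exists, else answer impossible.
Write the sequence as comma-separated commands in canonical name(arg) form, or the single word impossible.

key: position moved to (1,4) AND the heading swung to W — translation plus rotation needed
begin: at (0,1), heading east
1. arc(left, 2) → at (2,3), heading north
2. arc(left, 1) → at (1,4), heading west
no rival 2-sequence matches.

arc(left, 2), arc(left, 1)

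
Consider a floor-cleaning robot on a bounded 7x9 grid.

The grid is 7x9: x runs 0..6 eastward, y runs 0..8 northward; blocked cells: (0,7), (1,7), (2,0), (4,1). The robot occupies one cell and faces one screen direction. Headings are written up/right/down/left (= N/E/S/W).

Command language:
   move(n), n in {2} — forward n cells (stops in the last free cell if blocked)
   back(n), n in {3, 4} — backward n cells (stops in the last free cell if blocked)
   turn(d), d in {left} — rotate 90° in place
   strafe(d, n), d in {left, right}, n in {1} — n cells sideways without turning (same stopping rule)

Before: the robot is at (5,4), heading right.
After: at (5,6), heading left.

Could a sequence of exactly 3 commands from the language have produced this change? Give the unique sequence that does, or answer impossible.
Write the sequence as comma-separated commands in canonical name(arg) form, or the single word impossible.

turn(left), move(2), turn(left)

key: position moved to (5,6) AND the heading swung to W — translation plus rotation needed
start: at (5,4), heading right
1. turn(left) → at (5,4), heading up
2. move(2) → at (5,6), heading up
3. turn(left) → at (5,6), heading left
all 216 alternatives checked — unique.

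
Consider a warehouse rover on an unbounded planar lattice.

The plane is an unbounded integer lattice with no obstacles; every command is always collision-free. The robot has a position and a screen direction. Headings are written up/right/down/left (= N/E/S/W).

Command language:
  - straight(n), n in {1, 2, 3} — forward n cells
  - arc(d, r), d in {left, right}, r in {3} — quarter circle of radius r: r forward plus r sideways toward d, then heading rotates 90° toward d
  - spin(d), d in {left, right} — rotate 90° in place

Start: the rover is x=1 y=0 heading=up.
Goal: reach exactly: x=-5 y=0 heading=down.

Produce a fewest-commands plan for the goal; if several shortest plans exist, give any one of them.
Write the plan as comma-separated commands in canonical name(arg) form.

arc(left, 3), arc(left, 3)

from: x=1 y=0 heading=up
step 1 (arc(left, 3)): x=-2 y=3 heading=left
step 2 (arc(left, 3)): x=-5 y=0 heading=down
minimal: 2 command(s), checked below 2.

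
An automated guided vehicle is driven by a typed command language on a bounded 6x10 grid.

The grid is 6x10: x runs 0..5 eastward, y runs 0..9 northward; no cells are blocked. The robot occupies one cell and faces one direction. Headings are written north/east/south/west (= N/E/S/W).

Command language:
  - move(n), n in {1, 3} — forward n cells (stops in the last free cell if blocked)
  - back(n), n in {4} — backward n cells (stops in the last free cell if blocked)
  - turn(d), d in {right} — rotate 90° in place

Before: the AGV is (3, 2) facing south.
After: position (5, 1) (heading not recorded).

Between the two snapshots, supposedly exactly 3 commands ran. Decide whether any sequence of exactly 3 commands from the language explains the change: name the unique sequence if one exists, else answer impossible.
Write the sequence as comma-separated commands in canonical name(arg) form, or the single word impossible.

move(1), turn(right), back(4)

key: back(4) runs into the grid edge before its full distance
start: (3, 2) facing south
t=1 move(1) ⇒ (3, 1) facing south
t=2 turn(right) ⇒ (3, 1) facing west
t=3 back(4) ⇒ (5, 1) facing west
uniquely the one of 64 3-step routes that fits.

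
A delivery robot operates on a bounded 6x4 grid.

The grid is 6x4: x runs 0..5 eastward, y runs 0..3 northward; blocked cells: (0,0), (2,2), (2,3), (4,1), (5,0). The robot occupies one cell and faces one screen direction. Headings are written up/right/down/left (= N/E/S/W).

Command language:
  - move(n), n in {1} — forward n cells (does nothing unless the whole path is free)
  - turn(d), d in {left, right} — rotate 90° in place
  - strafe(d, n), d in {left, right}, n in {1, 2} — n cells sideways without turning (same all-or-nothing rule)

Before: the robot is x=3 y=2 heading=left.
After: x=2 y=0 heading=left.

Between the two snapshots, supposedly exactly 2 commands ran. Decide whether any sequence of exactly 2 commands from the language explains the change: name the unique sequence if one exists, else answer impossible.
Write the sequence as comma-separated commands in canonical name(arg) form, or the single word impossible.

strafe(left, 2), move(1)

key: heading stays W — no command in the sequence turns
start: x=3 y=2 heading=left
[1] after strafe(left, 2): x=3 y=0 heading=left
[2] after move(1): x=2 y=0 heading=left
no rival 2-sequence matches.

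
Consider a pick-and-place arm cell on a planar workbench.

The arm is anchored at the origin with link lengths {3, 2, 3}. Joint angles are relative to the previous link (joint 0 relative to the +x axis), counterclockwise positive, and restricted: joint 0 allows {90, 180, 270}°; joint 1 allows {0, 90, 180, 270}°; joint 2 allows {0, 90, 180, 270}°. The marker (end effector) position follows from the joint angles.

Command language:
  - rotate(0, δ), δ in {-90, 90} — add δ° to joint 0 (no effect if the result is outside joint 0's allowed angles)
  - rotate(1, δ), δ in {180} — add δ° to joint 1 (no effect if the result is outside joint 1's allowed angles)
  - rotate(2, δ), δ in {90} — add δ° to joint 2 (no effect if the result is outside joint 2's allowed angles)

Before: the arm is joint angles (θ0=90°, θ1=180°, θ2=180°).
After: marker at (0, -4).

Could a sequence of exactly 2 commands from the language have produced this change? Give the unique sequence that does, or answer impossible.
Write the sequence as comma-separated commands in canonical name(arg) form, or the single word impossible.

from: joint angles (θ0=90°, θ1=180°, θ2=180°)
[1] after rotate(0, 90): joint angles (θ0=180°, θ1=180°, θ2=180°)
[2] after rotate(0, 90): joint angles (θ0=270°, θ1=180°, θ2=180°)
no rival 2-sequence matches.

rotate(0, 90), rotate(0, 90)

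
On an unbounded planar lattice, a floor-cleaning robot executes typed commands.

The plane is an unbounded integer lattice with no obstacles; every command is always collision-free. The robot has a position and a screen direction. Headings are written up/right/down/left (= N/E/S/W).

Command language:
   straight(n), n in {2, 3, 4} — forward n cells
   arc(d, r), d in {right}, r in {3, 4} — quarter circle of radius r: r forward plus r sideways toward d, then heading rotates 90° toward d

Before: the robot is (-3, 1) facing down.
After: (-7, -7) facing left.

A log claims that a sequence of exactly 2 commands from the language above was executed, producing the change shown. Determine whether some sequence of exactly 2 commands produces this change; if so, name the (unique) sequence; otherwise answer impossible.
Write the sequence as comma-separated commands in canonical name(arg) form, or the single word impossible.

straight(4), arc(right, 4)

key: cell and facing (now W) both changed — the 2 commands mix motion and turning
initial: (-3, 1) facing down
step 1 (straight(4)): (-3, -3) facing down
step 2 (arc(right, 4)): (-7, -7) facing left
all 25 alternatives checked — unique.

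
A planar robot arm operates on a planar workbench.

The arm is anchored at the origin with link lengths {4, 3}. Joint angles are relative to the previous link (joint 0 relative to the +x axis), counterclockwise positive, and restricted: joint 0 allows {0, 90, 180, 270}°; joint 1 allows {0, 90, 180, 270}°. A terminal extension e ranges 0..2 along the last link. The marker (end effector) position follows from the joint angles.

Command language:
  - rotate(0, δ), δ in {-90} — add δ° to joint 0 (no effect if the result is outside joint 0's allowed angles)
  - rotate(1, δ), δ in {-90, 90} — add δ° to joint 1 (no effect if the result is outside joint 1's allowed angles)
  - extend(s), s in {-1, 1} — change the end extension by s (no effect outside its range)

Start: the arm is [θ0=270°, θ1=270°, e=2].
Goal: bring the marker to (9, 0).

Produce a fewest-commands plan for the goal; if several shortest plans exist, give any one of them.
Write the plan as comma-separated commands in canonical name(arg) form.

initial: [θ0=270°, θ1=270°, e=2]
t=1 rotate(1, 90) ⇒ [θ0=270°, θ1=0°, e=2]
t=2 rotate(0, -90) ⇒ [θ0=180°, θ1=0°, e=2]
t=3 rotate(0, -90) ⇒ [θ0=90°, θ1=0°, e=2]
t=4 rotate(0, -90) ⇒ [θ0=0°, θ1=0°, e=2]
nothing shorter than 4 reaches the goal.

rotate(1, 90), rotate(0, -90), rotate(0, -90), rotate(0, -90)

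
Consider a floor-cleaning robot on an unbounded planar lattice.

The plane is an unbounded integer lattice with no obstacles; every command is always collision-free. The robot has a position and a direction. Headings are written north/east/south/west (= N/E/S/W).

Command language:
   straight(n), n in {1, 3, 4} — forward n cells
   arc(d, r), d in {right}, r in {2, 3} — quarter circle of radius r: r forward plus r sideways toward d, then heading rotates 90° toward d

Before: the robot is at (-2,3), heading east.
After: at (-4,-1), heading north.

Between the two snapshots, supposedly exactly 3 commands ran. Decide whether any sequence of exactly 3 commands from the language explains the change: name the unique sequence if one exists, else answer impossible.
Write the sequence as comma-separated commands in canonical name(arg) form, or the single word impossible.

arc(right, 3), arc(right, 3), arc(right, 2)

key: position moved to (-4,-1) AND the heading swung to N — translation plus rotation needed
from: at (-2,3), heading east
step 1 (arc(right, 3)): at (1,0), heading south
step 2 (arc(right, 3)): at (-2,-3), heading west
step 3 (arc(right, 2)): at (-4,-1), heading north
all 125 alternatives checked — unique.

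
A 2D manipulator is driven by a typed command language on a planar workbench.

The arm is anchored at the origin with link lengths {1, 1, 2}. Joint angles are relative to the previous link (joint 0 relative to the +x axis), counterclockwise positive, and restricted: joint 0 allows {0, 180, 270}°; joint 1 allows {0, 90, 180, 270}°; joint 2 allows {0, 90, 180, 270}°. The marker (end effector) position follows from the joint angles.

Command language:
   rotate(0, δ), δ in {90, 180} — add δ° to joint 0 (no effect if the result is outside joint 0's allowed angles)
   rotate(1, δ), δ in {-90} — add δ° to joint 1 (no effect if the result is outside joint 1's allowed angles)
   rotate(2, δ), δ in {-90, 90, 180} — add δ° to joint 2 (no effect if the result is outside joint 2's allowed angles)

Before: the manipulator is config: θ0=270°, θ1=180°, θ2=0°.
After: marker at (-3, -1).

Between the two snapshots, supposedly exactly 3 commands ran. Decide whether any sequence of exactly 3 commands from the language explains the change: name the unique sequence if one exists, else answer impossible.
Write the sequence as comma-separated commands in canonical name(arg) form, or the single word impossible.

from: config: θ0=270°, θ1=180°, θ2=0°
[1] after rotate(1, -90): config: θ0=270°, θ1=90°, θ2=0°
[2] after rotate(1, -90): config: θ0=270°, θ1=0°, θ2=0°
[3] after rotate(1, -90): config: θ0=270°, θ1=270°, θ2=0°
no other 3-command option fits: unique.

rotate(1, -90), rotate(1, -90), rotate(1, -90)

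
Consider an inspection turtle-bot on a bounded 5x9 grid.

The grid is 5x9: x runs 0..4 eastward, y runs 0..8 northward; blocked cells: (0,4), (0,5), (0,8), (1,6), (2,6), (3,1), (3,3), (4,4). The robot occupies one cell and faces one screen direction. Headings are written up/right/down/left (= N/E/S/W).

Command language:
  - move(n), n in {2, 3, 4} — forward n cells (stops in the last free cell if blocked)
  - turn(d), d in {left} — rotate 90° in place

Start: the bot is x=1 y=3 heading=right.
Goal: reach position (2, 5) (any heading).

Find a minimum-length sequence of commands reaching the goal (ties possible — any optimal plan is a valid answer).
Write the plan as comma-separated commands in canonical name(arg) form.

move(4), turn(left), move(4)

start: x=1 y=3 heading=right
1. move(4) → x=2 y=3 heading=right
2. turn(left) → x=2 y=3 heading=up
3. move(4) → x=2 y=5 heading=up
nothing shorter than 3 reaches the goal.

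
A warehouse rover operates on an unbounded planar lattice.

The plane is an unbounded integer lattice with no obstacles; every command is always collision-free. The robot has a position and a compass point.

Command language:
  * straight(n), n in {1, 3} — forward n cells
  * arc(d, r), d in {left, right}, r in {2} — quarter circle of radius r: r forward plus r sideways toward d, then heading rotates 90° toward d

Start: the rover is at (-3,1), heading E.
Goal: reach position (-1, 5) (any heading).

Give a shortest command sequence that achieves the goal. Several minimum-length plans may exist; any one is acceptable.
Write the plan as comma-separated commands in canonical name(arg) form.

arc(left, 2), straight(1), straight(1)

begin: at (-3,1), heading E
t=1 arc(left, 2) ⇒ at (-1,3), heading N
t=2 straight(1) ⇒ at (-1,4), heading N
t=3 straight(1) ⇒ at (-1,5), heading N
minimal: 3 command(s), checked below 3.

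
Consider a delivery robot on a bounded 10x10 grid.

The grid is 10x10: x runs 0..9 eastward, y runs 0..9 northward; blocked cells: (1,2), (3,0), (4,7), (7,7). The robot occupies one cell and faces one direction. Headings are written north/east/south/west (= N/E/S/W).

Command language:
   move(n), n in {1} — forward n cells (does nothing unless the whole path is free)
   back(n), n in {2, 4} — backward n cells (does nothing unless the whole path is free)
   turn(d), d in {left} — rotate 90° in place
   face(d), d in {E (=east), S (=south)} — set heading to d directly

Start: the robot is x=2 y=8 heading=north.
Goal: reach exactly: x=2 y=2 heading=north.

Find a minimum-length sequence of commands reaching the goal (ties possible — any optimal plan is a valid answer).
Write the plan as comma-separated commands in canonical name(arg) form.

begin: x=2 y=8 heading=north
1. back(2) → x=2 y=6 heading=north
2. back(4) → x=2 y=2 heading=north
nothing shorter than 2 reaches the goal.

back(2), back(4)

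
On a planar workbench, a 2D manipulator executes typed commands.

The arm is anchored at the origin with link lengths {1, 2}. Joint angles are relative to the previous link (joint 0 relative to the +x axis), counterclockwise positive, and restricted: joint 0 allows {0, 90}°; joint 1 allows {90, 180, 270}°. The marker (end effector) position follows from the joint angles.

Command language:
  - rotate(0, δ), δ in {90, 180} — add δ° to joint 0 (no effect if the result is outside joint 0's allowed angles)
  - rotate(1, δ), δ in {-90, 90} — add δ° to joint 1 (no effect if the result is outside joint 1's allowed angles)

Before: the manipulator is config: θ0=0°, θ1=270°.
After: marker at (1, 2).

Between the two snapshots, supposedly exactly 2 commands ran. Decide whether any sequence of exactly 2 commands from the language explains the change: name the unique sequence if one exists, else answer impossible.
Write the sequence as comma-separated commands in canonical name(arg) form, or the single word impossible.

rotate(1, -90), rotate(1, -90)

begin: config: θ0=0°, θ1=270°
step 1 (rotate(1, -90)): config: θ0=0°, θ1=180°
step 2 (rotate(1, -90)): config: θ0=0°, θ1=90°
uniquely the one of 16 2-step routes that fits.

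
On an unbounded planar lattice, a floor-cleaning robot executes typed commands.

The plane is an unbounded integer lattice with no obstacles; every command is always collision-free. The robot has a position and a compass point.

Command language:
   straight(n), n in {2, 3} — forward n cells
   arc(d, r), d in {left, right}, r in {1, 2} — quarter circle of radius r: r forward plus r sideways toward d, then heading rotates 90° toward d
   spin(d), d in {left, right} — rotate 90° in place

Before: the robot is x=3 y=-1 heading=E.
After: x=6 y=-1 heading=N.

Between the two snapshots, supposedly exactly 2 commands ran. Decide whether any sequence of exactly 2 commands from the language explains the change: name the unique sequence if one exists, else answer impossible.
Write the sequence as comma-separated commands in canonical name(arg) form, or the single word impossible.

straight(3), spin(left)

key: order matters: swapping straight(3) and spin(left) lands elsewhere
t0: x=3 y=-1 heading=E
step 1 (straight(3)): x=6 y=-1 heading=E
step 2 (spin(left)): x=6 y=-1 heading=N
uniquely the one of 64 2-step routes that fits.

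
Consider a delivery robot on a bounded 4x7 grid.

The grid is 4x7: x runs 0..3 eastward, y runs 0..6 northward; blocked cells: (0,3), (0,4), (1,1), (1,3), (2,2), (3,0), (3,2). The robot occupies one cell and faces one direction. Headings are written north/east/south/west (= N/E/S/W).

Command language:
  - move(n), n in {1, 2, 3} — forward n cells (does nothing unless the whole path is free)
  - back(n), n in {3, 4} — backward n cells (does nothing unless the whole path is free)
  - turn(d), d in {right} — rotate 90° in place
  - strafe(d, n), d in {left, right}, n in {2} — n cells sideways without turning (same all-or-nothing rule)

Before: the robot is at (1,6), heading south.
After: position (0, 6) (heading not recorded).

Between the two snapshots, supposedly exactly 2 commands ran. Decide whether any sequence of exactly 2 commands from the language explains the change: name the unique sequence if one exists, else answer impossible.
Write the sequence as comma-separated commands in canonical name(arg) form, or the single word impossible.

turn(right), move(1)

key: order matters: swapping turn(right) and move(1) lands elsewhere
t0: at (1,6), heading south
1. turn(right) → at (1,6), heading west
2. move(1) → at (0,6), heading west
no rival 2-sequence matches.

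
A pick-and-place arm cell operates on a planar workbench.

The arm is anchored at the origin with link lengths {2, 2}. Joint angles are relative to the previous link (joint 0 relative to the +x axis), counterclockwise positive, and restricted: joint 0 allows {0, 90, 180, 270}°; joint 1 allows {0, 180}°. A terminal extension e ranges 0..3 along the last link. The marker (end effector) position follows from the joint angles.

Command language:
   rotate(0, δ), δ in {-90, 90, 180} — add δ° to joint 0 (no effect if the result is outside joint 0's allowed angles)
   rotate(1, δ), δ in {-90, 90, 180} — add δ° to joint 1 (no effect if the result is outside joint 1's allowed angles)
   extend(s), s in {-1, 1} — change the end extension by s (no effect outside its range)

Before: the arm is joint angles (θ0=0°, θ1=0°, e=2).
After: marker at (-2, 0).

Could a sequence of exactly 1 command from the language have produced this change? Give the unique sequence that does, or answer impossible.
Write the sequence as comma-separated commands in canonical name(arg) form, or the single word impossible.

rotate(1, 180)

t0: joint angles (θ0=0°, θ1=0°, e=2)
step 1 (rotate(1, 180)): joint angles (θ0=0°, θ1=180°, e=2)
uniquely the one of 8 1-step routes that fits.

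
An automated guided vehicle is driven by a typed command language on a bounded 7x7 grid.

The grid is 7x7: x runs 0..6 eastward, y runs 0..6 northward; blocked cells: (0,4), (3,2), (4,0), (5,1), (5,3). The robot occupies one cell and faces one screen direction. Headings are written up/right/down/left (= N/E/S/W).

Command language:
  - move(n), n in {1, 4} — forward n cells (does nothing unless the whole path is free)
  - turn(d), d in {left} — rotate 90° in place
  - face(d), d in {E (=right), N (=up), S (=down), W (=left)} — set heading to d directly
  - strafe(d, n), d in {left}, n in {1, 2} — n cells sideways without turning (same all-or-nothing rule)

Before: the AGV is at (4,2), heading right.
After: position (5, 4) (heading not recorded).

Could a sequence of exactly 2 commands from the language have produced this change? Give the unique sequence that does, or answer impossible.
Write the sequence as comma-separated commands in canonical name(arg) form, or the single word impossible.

key: running move(1) before strafe(left, 2) would end elsewhere — order is forced
start: at (4,2), heading right
t=1 strafe(left, 2) ⇒ at (4,4), heading right
t=2 move(1) ⇒ at (5,4), heading right
uniquely the one of 81 2-step routes that fits.

strafe(left, 2), move(1)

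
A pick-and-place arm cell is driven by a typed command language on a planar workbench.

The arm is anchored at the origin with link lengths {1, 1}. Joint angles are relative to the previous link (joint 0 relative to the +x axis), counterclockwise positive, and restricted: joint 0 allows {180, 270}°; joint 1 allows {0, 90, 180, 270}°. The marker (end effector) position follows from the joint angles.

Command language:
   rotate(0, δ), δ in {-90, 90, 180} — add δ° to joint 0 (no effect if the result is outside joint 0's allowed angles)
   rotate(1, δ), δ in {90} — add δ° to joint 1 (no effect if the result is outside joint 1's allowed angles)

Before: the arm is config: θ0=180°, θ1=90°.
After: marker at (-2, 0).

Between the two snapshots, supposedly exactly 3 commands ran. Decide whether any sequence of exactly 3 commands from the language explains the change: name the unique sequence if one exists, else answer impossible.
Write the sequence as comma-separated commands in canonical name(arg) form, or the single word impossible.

from: config: θ0=180°, θ1=90°
1. rotate(1, 90) → config: θ0=180°, θ1=180°
2. rotate(1, 90) → config: θ0=180°, θ1=270°
3. rotate(1, 90) → config: θ0=180°, θ1=0°
no other 3-command option fits: unique.

rotate(1, 90), rotate(1, 90), rotate(1, 90)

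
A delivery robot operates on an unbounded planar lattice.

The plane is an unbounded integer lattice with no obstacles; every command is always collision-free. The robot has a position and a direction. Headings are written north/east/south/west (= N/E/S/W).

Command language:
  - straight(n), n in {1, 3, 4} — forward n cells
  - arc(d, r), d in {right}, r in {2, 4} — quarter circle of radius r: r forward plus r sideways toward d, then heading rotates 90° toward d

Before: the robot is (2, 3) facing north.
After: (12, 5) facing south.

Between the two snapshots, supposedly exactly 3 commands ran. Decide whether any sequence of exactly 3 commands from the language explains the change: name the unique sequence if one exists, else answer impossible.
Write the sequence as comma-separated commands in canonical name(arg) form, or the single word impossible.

arc(right, 4), straight(4), arc(right, 2)

key: cell and facing (now S) both changed — the 3 commands mix motion and turning
initial: (2, 3) facing north
step 1 (arc(right, 4)): (6, 7) facing east
step 2 (straight(4)): (10, 7) facing east
step 3 (arc(right, 2)): (12, 5) facing south
uniquely the one of 125 3-step routes that fits.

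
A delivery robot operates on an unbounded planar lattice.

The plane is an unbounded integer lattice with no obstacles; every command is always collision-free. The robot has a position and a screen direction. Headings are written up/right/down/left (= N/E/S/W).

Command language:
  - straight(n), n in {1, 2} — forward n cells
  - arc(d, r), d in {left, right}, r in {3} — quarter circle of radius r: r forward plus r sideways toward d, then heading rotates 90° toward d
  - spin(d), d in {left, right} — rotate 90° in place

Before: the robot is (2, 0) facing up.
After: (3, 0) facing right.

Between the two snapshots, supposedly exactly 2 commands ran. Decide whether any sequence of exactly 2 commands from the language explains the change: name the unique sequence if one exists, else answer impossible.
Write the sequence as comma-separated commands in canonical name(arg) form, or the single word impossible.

key: cell and facing (now E) both changed — the 2 commands mix motion and turning
t0: (2, 0) facing up
step 1 (spin(right)): (2, 0) facing right
step 2 (straight(1)): (3, 0) facing right
no other 2-command option fits: unique.

spin(right), straight(1)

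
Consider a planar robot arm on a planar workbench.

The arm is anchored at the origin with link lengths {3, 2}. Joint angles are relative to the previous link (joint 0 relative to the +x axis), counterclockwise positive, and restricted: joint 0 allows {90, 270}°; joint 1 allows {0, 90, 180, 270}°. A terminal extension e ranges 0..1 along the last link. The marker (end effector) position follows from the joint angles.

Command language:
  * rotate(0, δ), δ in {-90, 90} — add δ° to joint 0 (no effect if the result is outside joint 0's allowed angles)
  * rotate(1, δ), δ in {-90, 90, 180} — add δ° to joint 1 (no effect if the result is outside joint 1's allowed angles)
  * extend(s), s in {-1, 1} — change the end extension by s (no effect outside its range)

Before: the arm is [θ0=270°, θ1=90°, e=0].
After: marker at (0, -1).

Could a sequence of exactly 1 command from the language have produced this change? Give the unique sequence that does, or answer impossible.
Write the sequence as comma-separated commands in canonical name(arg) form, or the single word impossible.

rotate(1, 90)

begin: [θ0=270°, θ1=90°, e=0]
step 1 (rotate(1, 90)): [θ0=270°, θ1=180°, e=0]
no other 1-command option fits: unique.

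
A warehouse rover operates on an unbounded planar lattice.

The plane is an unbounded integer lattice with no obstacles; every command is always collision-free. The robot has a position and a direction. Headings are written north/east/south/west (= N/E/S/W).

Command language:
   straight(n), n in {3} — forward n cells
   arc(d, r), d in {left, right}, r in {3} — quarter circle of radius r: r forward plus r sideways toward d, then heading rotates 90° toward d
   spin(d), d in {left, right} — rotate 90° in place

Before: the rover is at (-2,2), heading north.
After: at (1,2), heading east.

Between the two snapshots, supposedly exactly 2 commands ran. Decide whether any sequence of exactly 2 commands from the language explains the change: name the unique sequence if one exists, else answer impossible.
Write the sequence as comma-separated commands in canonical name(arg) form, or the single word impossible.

spin(right), straight(3)

key: order matters: swapping spin(right) and straight(3) lands elsewhere
from: at (-2,2), heading north
[1] after spin(right): at (-2,2), heading east
[2] after straight(3): at (1,2), heading east
no rival 2-sequence matches.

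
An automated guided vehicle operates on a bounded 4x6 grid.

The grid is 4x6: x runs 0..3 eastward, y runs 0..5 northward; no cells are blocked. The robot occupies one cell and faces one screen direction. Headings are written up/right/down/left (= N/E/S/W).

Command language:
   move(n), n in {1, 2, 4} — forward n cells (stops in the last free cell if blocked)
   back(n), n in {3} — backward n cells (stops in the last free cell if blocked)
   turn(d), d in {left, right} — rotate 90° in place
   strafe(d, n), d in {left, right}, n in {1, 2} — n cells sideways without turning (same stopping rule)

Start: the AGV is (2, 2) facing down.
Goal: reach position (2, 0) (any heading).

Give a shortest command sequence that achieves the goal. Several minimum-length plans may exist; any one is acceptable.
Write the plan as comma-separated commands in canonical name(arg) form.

move(4)

initial: (2, 2) facing down
1. move(4) → (2, 0) facing down
nothing shorter than 1 reaches the goal.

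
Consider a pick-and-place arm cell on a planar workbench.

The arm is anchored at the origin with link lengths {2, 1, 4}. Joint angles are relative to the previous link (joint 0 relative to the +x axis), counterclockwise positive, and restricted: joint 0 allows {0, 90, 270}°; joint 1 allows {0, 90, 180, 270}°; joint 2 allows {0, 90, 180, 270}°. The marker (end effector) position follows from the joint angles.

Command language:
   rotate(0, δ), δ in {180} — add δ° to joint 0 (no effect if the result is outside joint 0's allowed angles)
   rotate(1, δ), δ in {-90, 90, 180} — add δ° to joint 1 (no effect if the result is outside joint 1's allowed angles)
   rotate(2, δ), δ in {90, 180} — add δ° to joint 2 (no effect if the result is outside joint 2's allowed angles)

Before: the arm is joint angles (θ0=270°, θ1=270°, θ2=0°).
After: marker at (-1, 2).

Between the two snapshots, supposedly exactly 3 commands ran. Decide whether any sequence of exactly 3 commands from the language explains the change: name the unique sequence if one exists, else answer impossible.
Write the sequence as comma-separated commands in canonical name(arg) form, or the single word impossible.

from: joint angles (θ0=270°, θ1=270°, θ2=0°)
[1] after rotate(2, 90): joint angles (θ0=270°, θ1=270°, θ2=90°)
[2] after rotate(2, 90): joint angles (θ0=270°, θ1=270°, θ2=180°)
[3] after rotate(2, 90): joint angles (θ0=270°, θ1=270°, θ2=270°)
no rival 3-sequence matches.

rotate(2, 90), rotate(2, 90), rotate(2, 90)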